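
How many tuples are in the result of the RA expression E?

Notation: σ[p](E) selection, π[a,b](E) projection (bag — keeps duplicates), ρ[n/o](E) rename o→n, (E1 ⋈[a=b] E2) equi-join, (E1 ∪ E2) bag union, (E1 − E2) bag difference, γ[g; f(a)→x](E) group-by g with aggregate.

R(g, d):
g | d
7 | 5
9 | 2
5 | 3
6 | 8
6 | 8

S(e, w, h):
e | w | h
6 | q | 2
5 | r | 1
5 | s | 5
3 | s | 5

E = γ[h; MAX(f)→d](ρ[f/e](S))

Stepwise |·|:
  S → 4
  ρ[f/e](S) → 4
  γ[h; MAX(f)→d](ρ[f/e](S)) → 3

|E| = 3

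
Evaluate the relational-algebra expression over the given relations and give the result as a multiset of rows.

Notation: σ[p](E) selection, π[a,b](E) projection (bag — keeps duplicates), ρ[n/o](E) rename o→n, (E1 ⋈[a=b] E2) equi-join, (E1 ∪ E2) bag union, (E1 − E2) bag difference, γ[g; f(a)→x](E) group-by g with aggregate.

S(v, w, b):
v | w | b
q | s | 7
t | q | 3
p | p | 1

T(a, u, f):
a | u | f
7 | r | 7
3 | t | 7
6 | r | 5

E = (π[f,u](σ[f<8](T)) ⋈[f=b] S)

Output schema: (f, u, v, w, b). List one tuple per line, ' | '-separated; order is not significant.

Stepwise |·|:
  T → 3
  σ[f<8](T) → 3
  π[f,u](σ[f<8](T)) → 3
  S → 3
  (π[f,u](σ[f<8](T)) ⋈[f=b] S) → 2

== RESULT ==
f | u | v | w | b
7 | r | q | s | 7
7 | t | q | s | 7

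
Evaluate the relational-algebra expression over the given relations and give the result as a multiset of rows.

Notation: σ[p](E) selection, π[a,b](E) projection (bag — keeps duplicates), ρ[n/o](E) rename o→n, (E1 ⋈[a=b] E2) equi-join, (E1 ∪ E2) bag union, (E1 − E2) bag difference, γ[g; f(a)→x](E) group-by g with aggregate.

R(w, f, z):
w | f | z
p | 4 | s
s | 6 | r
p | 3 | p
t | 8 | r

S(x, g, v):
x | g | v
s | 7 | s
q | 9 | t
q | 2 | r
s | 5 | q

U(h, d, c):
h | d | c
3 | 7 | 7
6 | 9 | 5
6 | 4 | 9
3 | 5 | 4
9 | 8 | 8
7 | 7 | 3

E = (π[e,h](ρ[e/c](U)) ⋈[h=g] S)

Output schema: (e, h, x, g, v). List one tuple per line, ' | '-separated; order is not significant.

Stepwise |·|:
  U → 6
  ρ[e/c](U) → 6
  π[e,h](ρ[e/c](U)) → 6
  S → 4
  (π[e,h](ρ[e/c](U)) ⋈[h=g] S) → 2

== RESULT ==
e | h | x | g | v
3 | 7 | s | 7 | s
8 | 9 | q | 9 | t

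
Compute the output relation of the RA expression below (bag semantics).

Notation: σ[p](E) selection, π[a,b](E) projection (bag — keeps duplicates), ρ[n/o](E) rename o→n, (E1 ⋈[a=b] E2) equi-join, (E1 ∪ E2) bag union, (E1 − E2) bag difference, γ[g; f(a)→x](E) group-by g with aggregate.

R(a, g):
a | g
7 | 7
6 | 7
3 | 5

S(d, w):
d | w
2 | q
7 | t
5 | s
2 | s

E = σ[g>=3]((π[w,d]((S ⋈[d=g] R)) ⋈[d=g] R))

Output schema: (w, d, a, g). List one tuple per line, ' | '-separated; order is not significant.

Subexpression sizes:
  S → 4
  R → 3
  (S ⋈[d=g] R) → 3
  π[w,d]((S ⋈[d=g] R)) → 3
  R → 3
  (π[w,d]((S ⋈[d=g] R)) ⋈[d=g] R) → 5
  σ[g>=3]((π[w,d]((S ⋈[d=g] R)) ⋈[d=g] R)) → 5

== RESULT ==
w | d | a | g
s | 5 | 3 | 5
t | 7 | 6 | 7
t | 7 | 6 | 7
t | 7 | 7 | 7
t | 7 | 7 | 7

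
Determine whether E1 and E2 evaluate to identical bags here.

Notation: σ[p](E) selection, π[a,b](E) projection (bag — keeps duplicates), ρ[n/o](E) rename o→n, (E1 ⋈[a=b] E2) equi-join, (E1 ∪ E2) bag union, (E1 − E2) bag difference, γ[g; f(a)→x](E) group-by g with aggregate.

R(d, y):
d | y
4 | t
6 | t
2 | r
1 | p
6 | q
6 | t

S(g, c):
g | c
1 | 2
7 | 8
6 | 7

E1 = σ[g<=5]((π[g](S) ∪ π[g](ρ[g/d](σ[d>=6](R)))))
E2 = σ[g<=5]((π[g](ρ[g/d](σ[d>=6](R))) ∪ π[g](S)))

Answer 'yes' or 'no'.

E1 per-node cardinality:
  S → 3
  π[g](S) → 3
  R → 6
  σ[d>=6](R) → 3
  ρ[g/d](σ[d>=6](R)) → 3
  π[g](ρ[g/d](σ[d>=6](R))) → 3
  (π[g](S) ∪ π[g](ρ[g/d](σ[d>=6](R)))) → 6
  σ[g<=5]((π[g](S) ∪ π[g](ρ[g/d](σ[d>=6](R))))) → 1
E2 per-node cardinality:
  R → 6
  σ[d>=6](R) → 3
  ρ[g/d](σ[d>=6](R)) → 3
  π[g](ρ[g/d](σ[d>=6](R))) → 3
  S → 3
  π[g](S) → 3
  (π[g](ρ[g/d](σ[d>=6](R))) ∪ π[g](S)) → 6
  σ[g<=5]((π[g](ρ[g/d](σ[d>=6](R))) ∪ π[g](S))) → 1

E1 and E2 produce the same multiset:
g
1

yes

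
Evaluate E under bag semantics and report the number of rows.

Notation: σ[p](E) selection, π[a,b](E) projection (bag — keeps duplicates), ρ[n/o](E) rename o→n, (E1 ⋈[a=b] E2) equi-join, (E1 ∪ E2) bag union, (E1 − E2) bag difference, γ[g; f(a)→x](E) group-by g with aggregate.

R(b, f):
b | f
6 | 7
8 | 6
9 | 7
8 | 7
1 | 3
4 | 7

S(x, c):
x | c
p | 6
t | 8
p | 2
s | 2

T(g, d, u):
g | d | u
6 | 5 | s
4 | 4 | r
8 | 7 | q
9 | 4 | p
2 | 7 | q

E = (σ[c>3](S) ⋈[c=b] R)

Per-node cardinality:
  S → 4
  σ[c>3](S) → 2
  R → 6
  (σ[c>3](S) ⋈[c=b] R) → 3

|E| = 3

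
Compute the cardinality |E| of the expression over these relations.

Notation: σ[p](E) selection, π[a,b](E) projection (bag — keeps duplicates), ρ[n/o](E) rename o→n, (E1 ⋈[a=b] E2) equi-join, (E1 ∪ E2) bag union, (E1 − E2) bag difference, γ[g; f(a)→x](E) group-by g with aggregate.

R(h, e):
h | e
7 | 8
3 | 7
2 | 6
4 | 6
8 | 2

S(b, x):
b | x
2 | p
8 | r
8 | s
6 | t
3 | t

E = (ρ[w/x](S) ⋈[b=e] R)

Subexpression sizes:
  S → 5
  ρ[w/x](S) → 5
  R → 5
  (ρ[w/x](S) ⋈[b=e] R) → 5

|E| = 5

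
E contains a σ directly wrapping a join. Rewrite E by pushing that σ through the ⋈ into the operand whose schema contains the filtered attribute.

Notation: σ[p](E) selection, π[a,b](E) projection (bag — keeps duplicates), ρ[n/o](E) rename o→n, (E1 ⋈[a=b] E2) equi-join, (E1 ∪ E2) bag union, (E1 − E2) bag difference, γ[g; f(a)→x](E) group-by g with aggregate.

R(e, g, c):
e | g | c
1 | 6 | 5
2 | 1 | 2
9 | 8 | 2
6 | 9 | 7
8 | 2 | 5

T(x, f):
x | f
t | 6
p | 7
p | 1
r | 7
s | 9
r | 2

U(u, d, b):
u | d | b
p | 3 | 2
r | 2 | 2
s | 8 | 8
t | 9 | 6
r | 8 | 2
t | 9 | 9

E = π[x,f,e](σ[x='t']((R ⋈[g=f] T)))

σ filters on x, owned by the right side.
E' = π[x,f,e]((R ⋈[g=f] σ[x='t'](T)))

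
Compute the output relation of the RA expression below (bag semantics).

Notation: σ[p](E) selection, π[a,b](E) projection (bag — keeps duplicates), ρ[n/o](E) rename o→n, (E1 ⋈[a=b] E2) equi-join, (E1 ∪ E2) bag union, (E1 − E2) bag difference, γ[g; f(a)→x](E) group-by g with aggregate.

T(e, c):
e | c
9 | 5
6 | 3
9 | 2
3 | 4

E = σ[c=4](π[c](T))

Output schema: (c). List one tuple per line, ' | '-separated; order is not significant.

Row counts bottom-up:
  T → 4
  π[c](T) → 4
  σ[c=4](π[c](T)) → 1

== RESULT ==
c
4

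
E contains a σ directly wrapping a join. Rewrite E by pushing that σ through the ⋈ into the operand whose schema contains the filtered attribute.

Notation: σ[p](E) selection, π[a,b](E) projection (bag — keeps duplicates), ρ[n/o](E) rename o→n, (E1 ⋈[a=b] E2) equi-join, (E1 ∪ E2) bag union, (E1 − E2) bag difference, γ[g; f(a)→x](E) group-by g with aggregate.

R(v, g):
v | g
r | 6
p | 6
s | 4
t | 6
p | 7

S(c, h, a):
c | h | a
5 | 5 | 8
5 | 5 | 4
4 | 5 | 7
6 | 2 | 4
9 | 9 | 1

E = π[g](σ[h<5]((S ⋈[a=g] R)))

σ filters on h, owned by the left side.
E' = π[g]((σ[h<5](S) ⋈[a=g] R))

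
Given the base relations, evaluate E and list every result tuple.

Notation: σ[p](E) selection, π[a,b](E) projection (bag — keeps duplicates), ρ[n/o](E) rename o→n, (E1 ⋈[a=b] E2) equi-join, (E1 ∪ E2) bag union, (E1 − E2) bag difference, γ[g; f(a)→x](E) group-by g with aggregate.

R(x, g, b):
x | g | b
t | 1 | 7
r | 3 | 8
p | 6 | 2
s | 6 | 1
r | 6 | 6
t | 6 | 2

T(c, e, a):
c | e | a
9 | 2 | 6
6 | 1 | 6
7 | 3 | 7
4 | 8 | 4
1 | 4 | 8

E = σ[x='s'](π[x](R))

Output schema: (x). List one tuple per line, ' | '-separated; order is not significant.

Row counts bottom-up:
  R → 6
  π[x](R) → 6
  σ[x='s'](π[x](R)) → 1

== RESULT ==
x
s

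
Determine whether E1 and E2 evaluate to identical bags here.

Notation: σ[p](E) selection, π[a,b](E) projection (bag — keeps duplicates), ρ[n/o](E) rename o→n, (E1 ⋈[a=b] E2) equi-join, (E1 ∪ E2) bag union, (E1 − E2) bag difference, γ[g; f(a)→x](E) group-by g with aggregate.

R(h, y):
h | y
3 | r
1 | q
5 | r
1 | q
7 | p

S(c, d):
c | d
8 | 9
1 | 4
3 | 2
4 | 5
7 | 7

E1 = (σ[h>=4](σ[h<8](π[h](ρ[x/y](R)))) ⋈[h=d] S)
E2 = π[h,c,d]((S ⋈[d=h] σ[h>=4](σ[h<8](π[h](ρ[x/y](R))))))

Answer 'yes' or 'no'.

E1 row counts bottom-up:
  R → 5
  ρ[x/y](R) → 5
  π[h](ρ[x/y](R)) → 5
  σ[h<8](π[h](ρ[x/y](R))) → 5
  σ[h>=4](σ[h<8](π[h](ρ[x/y](R)))) → 2
  S → 5
  (σ[h>=4](σ[h<8](π[h](ρ[x/y](R)))) ⋈[h=d] S) → 2
E2 row counts bottom-up:
  S → 5
  R → 5
  ρ[x/y](R) → 5
  π[h](ρ[x/y](R)) → 5
  σ[h<8](π[h](ρ[x/y](R))) → 5
  σ[h>=4](σ[h<8](π[h](ρ[x/y](R)))) → 2
  (S ⋈[d=h] σ[h>=4](σ[h<8](π[h](ρ[x/y](R))))) → 2
  π[h,c,d]((S ⋈[d=h] σ[h>=4](σ[h<8](π[h](ρ[x/y](R)))))) → 2

E1 and E2 produce the same multiset:
h | c | d
5 | 4 | 5
7 | 7 | 7

yes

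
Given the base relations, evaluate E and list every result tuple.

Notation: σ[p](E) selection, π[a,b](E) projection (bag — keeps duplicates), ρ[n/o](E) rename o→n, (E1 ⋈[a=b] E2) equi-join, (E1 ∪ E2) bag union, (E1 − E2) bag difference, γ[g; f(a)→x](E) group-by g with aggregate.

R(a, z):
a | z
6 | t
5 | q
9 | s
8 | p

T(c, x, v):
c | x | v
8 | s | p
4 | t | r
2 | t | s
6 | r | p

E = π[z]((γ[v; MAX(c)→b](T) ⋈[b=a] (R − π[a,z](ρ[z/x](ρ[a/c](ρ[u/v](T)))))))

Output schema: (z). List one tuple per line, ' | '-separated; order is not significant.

Row counts bottom-up:
  T → 4
  γ[v; MAX(c)→b](T) → 3
  R → 4
  T → 4
  ρ[u/v](T) → 4
  ρ[a/c](ρ[u/v](T)) → 4
  ρ[z/x](ρ[a/c](ρ[u/v](T))) → 4
  π[a,z](ρ[z/x](ρ[a/c](ρ[u/v](T)))) → 4
  (R − π[a,z](ρ[z/x](ρ[a/c](ρ[u/v](T))))) → 4
  (γ[v; MAX(c)→b](T) ⋈[b=a] (R − π[a,z](ρ[z/x](ρ[a/c](ρ[u/v](T)))))) → 1
  π[z]((γ[v; MAX(c)→b](T) ⋈[b=a] (R − π[a,z](ρ[z/x](ρ[a/c](ρ[u/v](T))))))) → 1

== RESULT ==
z
p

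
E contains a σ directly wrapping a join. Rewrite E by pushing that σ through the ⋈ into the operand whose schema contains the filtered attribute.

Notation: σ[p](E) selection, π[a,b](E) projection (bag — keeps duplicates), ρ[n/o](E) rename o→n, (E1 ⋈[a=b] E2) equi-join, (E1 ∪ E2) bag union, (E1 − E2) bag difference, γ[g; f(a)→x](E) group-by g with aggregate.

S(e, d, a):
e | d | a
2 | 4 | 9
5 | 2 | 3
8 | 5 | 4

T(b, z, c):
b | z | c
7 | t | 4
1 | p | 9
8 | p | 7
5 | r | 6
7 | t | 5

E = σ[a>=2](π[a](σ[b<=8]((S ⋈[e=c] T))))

σ filters on b, owned by the right side.
E' = σ[a>=2](π[a]((S ⋈[e=c] σ[b<=8](T))))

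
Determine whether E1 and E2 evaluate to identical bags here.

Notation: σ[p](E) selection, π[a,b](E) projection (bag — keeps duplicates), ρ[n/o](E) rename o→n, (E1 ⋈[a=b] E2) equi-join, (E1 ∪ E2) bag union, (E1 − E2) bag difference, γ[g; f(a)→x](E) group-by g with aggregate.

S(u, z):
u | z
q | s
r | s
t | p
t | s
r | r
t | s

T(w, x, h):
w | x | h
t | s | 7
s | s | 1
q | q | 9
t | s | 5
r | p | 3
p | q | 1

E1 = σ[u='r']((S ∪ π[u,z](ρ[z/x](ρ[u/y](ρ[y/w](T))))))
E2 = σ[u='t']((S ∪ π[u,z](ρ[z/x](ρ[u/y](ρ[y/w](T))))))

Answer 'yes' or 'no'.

E1 row counts bottom-up:
  S → 6
  T → 6
  ρ[y/w](T) → 6
  ρ[u/y](ρ[y/w](T)) → 6
  ρ[z/x](ρ[u/y](ρ[y/w](T))) → 6
  π[u,z](ρ[z/x](ρ[u/y](ρ[y/w](T)))) → 6
  (S ∪ π[u,z](ρ[z/x](ρ[u/y](ρ[y/w](T))))) → 12
  σ[u='r']((S ∪ π[u,z](ρ[z/x](ρ[u/y](ρ[y/w](T)))))) → 3
E2 row counts bottom-up:
  S → 6
  T → 6
  ρ[y/w](T) → 6
  ρ[u/y](ρ[y/w](T)) → 6
  ρ[z/x](ρ[u/y](ρ[y/w](T))) → 6
  π[u,z](ρ[z/x](ρ[u/y](ρ[y/w](T)))) → 6
  (S ∪ π[u,z](ρ[z/x](ρ[u/y](ρ[y/w](T))))) → 12
  σ[u='t']((S ∪ π[u,z](ρ[z/x](ρ[u/y](ρ[y/w](T)))))) → 5

E1 result:
u | z
r | p
r | r
r | s
E2 result:
u | z
t | p
t | s
t | s
t | s
t | s
Witness: ('t', 'p') appears 0× in E1 but 1× in E2.

no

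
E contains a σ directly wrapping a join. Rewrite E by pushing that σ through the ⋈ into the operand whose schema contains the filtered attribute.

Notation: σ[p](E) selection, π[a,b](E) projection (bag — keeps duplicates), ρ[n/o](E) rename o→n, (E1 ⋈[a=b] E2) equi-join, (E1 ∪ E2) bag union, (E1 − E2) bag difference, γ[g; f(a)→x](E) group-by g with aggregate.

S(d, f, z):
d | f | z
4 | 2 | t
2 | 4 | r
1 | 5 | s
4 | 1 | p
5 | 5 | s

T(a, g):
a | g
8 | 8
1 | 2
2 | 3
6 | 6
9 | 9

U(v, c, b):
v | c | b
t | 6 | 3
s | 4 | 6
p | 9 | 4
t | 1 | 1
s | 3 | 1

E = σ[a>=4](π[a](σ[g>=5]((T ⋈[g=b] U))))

σ filters on g, owned by the left side.
E' = σ[a>=4](π[a]((σ[g>=5](T) ⋈[g=b] U)))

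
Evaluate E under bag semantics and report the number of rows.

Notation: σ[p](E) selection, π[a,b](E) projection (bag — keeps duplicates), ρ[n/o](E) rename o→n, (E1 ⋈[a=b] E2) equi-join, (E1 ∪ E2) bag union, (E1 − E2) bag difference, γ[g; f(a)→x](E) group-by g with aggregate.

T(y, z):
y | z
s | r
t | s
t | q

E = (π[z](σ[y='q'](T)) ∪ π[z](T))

Per-node cardinality:
  T → 3
  σ[y='q'](T) → 0
  π[z](σ[y='q'](T)) → 0
  T → 3
  π[z](T) → 3
  (π[z](σ[y='q'](T)) ∪ π[z](T)) → 3

|E| = 3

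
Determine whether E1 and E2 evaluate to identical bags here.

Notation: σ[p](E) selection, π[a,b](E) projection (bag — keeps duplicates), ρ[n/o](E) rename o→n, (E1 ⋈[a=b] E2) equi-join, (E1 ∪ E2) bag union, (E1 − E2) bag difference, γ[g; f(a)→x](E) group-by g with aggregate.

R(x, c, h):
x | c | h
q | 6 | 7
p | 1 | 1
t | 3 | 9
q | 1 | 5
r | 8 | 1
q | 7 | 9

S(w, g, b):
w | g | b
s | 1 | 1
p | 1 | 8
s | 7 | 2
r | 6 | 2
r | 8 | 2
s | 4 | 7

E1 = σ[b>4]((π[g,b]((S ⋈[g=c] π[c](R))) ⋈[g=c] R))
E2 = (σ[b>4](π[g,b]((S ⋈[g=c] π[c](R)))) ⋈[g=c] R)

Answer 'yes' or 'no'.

E1 row counts bottom-up:
  S → 6
  R → 6
  π[c](R) → 6
  (S ⋈[g=c] π[c](R)) → 7
  π[g,b]((S ⋈[g=c] π[c](R))) → 7
  R → 6
  (π[g,b]((S ⋈[g=c] π[c](R))) ⋈[g=c] R) → 11
  σ[b>4]((π[g,b]((S ⋈[g=c] π[c](R))) ⋈[g=c] R)) → 4
E2 row counts bottom-up:
  S → 6
  R → 6
  π[c](R) → 6
  (S ⋈[g=c] π[c](R)) → 7
  π[g,b]((S ⋈[g=c] π[c](R))) → 7
  σ[b>4](π[g,b]((S ⋈[g=c] π[c](R)))) → 2
  R → 6
  (σ[b>4](π[g,b]((S ⋈[g=c] π[c](R)))) ⋈[g=c] R) → 4

E1 and E2 produce the same multiset:
g | b | x | c | h
1 | 8 | p | 1 | 1
1 | 8 | p | 1 | 1
1 | 8 | q | 1 | 5
1 | 8 | q | 1 | 5

yes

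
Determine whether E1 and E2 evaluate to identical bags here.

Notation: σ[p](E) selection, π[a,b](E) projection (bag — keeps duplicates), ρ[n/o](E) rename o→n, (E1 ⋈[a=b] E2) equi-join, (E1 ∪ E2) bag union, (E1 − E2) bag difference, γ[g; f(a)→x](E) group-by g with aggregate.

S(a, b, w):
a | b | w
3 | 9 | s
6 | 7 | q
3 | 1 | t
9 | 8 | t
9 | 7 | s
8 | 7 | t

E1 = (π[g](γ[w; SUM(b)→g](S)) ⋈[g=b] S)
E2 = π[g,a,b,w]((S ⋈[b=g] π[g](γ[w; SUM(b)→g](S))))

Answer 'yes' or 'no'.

E1 stepwise |·|:
  S → 6
  γ[w; SUM(b)→g](S) → 3
  π[g](γ[w; SUM(b)→g](S)) → 3
  S → 6
  (π[g](γ[w; SUM(b)→g](S)) ⋈[g=b] S) → 3
E2 stepwise |·|:
  S → 6
  S → 6
  γ[w; SUM(b)→g](S) → 3
  π[g](γ[w; SUM(b)→g](S)) → 3
  (S ⋈[b=g] π[g](γ[w; SUM(b)→g](S))) → 3
  π[g,a,b,w]((S ⋈[b=g] π[g](γ[w; SUM(b)→g](S)))) → 3

E1 and E2 produce the same multiset:
g | a | b | w
7 | 6 | 7 | q
7 | 8 | 7 | t
7 | 9 | 7 | s

yes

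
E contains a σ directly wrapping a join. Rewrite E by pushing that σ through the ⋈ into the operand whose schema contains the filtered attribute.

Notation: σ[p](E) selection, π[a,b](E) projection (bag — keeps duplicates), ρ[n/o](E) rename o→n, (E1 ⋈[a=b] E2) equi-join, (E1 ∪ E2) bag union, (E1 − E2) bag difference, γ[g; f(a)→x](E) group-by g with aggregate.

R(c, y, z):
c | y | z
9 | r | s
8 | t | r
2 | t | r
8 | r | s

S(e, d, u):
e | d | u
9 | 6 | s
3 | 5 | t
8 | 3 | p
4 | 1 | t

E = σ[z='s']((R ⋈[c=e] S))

σ filters on z, owned by the left side.
E' = (σ[z='s'](R) ⋈[c=e] S)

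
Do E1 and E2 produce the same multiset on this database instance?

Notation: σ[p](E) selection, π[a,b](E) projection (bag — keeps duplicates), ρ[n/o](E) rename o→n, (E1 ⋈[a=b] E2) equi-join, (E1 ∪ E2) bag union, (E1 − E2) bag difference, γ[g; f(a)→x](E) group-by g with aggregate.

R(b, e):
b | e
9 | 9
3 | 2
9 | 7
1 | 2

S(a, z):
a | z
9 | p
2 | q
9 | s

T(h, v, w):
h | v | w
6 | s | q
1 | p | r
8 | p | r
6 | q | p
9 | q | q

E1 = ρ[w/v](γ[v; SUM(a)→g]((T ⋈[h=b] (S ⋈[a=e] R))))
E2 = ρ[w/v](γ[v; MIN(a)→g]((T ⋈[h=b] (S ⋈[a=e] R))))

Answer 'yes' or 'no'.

E1 subexpression sizes:
  T → 5
  S → 3
  R → 4
  (S ⋈[a=e] R) → 4
  (T ⋈[h=b] (S ⋈[a=e] R)) → 3
  γ[v; SUM(a)→g]((T ⋈[h=b] (S ⋈[a=e] R))) → 2
  ρ[w/v](γ[v; SUM(a)→g]((T ⋈[h=b] (S ⋈[a=e] R)))) → 2
E2 subexpression sizes:
  T → 5
  S → 3
  R → 4
  (S ⋈[a=e] R) → 4
  (T ⋈[h=b] (S ⋈[a=e] R)) → 3
  γ[v; MIN(a)→g]((T ⋈[h=b] (S ⋈[a=e] R))) → 2
  ρ[w/v](γ[v; MIN(a)→g]((T ⋈[h=b] (S ⋈[a=e] R)))) → 2

E1 result:
w | g
p | 2
q | 18
E2 result:
w | g
p | 2
q | 9
Witness: ('q', 9) appears 0× in E1 but 1× in E2.

no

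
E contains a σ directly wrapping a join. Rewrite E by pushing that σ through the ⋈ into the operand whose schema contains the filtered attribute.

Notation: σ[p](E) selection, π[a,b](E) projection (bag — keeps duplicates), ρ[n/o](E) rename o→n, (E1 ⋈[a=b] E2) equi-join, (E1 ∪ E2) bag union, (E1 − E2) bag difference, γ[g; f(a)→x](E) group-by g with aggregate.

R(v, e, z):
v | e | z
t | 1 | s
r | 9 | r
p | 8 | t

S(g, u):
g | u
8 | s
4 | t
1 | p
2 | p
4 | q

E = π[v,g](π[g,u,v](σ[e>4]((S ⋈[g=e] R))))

σ filters on e, owned by the right side.
E' = π[v,g](π[g,u,v]((S ⋈[g=e] σ[e>4](R))))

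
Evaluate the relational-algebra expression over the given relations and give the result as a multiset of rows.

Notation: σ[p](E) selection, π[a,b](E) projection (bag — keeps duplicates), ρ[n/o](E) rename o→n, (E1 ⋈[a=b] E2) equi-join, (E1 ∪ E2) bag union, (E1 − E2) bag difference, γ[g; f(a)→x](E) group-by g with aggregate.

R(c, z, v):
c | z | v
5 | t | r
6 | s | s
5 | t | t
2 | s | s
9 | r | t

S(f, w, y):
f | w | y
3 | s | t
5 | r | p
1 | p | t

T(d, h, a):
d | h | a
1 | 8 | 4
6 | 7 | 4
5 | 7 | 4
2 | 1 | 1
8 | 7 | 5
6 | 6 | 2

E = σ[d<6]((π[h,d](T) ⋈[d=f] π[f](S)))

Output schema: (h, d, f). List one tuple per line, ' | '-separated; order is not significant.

Stepwise |·|:
  T → 6
  π[h,d](T) → 6
  S → 3
  π[f](S) → 3
  (π[h,d](T) ⋈[d=f] π[f](S)) → 2
  σ[d<6]((π[h,d](T) ⋈[d=f] π[f](S))) → 2

== RESULT ==
h | d | f
7 | 5 | 5
8 | 1 | 1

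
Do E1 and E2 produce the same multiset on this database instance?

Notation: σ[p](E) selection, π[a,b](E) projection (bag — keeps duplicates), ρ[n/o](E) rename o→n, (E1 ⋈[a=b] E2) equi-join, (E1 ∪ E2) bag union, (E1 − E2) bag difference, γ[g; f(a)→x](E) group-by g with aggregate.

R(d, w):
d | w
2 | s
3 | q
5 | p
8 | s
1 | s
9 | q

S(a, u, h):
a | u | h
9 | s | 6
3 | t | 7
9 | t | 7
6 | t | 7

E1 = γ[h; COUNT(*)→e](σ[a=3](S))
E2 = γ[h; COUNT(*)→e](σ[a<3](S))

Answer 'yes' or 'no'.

E1 per-node cardinality:
  S → 4
  σ[a=3](S) → 1
  γ[h; COUNT(*)→e](σ[a=3](S)) → 1
E2 per-node cardinality:
  S → 4
  σ[a<3](S) → 0
  γ[h; COUNT(*)→e](σ[a<3](S)) → 0

E1 result:
h | e
7 | 1
E2 result:
h | e
(0 rows)
Witness: (7, 1) appears 1× in E1 but 0× in E2.

no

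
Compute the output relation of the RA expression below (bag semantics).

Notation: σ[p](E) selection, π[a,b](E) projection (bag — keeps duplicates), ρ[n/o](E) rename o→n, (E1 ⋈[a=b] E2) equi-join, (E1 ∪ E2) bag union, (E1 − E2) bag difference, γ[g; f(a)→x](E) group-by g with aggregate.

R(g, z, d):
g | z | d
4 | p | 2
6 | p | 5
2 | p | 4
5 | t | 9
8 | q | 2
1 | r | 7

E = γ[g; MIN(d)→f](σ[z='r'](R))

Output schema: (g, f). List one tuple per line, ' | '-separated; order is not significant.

Subexpression sizes:
  R → 6
  σ[z='r'](R) → 1
  γ[g; MIN(d)→f](σ[z='r'](R)) → 1

== RESULT ==
g | f
1 | 7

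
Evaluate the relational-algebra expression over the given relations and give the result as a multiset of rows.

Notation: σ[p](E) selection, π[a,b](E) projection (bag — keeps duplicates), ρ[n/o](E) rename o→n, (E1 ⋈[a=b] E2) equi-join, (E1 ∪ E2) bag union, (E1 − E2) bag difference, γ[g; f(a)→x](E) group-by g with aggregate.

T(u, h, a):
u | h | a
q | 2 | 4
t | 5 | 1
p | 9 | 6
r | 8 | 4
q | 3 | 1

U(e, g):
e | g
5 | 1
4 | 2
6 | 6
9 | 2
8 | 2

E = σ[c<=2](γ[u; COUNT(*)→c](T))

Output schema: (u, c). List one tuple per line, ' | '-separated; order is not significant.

Row counts bottom-up:
  T → 5
  γ[u; COUNT(*)→c](T) → 4
  σ[c<=2](γ[u; COUNT(*)→c](T)) → 4

== RESULT ==
u | c
p | 1
q | 2
r | 1
t | 1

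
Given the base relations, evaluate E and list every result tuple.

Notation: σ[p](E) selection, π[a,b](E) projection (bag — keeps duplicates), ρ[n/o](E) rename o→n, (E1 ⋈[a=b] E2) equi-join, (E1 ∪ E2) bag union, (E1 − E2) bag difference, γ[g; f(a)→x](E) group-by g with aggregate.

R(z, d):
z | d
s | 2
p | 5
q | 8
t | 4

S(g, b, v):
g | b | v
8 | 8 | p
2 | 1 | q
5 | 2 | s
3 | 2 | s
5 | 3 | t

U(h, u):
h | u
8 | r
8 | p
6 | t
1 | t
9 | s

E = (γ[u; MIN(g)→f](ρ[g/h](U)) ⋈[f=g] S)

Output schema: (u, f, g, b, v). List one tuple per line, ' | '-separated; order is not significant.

Stepwise |·|:
  U → 5
  ρ[g/h](U) → 5
  γ[u; MIN(g)→f](ρ[g/h](U)) → 4
  S → 5
  (γ[u; MIN(g)→f](ρ[g/h](U)) ⋈[f=g] S) → 2

== RESULT ==
u | f | g | b | v
p | 8 | 8 | 8 | p
r | 8 | 8 | 8 | p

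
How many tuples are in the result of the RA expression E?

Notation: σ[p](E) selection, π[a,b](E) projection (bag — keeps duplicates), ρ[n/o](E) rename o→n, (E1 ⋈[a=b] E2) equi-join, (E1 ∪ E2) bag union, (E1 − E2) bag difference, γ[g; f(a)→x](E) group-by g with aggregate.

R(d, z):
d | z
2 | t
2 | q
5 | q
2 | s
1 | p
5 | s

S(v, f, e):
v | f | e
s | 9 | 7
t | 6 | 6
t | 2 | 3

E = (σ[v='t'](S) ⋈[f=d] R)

Stepwise |·|:
  S → 3
  σ[v='t'](S) → 2
  R → 6
  (σ[v='t'](S) ⋈[f=d] R) → 3

|E| = 3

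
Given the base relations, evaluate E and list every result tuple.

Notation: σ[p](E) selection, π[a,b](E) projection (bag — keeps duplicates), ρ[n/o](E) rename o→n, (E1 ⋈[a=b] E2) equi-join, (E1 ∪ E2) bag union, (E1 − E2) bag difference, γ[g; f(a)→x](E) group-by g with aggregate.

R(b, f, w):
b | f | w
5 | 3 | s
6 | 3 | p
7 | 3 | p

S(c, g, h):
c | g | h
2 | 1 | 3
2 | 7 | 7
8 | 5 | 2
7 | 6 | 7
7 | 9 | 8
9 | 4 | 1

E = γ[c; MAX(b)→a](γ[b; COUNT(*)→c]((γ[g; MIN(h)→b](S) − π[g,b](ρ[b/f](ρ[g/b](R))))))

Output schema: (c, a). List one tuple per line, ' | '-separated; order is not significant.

Stepwise |·|:
  S → 6
  γ[g; MIN(h)→b](S) → 6
  R → 3
  ρ[g/b](R) → 3
  ρ[b/f](ρ[g/b](R)) → 3
  π[g,b](ρ[b/f](ρ[g/b](R))) → 3
  (γ[g; MIN(h)→b](S) − π[g,b](ρ[b/f](ρ[g/b](R)))) → 6
  γ[b; COUNT(*)→c]((γ[g; MIN(h)→b](S) − π[g,b](ρ[b/f](ρ[g/b](R))))) → 5
  γ[c; MAX(b)→a](γ[b; COUNT(*)→c]((γ[g; MIN(h)→b](S) − π[g,b](ρ[b/f](ρ[g/b](R)))))) → 2

== RESULT ==
c | a
1 | 8
2 | 7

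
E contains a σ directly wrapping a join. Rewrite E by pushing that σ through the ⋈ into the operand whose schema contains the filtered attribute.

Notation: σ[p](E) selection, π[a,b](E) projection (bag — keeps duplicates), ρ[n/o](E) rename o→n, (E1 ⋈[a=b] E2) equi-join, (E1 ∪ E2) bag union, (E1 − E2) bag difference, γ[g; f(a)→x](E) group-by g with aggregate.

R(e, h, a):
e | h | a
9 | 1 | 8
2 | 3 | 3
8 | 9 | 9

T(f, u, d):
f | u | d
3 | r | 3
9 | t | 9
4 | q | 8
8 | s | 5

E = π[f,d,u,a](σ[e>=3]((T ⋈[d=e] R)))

σ filters on e, owned by the right side.
E' = π[f,d,u,a]((T ⋈[d=e] σ[e>=3](R)))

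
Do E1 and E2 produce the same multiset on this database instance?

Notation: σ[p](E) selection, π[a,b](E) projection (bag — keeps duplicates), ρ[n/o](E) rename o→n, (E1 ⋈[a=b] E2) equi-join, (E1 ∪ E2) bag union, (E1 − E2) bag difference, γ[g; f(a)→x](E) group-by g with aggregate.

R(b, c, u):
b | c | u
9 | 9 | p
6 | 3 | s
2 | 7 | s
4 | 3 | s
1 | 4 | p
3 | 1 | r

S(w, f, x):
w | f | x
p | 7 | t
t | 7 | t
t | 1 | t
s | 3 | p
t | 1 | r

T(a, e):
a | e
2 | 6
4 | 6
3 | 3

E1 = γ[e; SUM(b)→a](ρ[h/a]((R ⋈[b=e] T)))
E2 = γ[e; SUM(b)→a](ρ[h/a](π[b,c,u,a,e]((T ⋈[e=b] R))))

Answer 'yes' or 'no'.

E1 per-node cardinality:
  R → 6
  T → 3
  (R ⋈[b=e] T) → 3
  ρ[h/a]((R ⋈[b=e] T)) → 3
  γ[e; SUM(b)→a](ρ[h/a]((R ⋈[b=e] T))) → 2
E2 per-node cardinality:
  T → 3
  R → 6
  (T ⋈[e=b] R) → 3
  π[b,c,u,a,e]((T ⋈[e=b] R)) → 3
  ρ[h/a](π[b,c,u,a,e]((T ⋈[e=b] R))) → 3
  γ[e; SUM(b)→a](ρ[h/a](π[b,c,u,a,e]((T ⋈[e=b] R)))) → 2

E1 and E2 produce the same multiset:
e | a
3 | 3
6 | 12

yes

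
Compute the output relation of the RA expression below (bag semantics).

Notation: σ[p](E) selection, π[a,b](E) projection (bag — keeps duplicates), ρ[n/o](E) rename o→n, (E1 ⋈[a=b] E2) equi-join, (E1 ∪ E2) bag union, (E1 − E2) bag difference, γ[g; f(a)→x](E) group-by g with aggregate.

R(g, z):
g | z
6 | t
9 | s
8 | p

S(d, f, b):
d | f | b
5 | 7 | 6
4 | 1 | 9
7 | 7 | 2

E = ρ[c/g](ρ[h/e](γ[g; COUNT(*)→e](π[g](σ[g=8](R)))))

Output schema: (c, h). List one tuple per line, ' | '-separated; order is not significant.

Row counts bottom-up:
  R → 3
  σ[g=8](R) → 1
  π[g](σ[g=8](R)) → 1
  γ[g; COUNT(*)→e](π[g](σ[g=8](R))) → 1
  ρ[h/e](γ[g; COUNT(*)→e](π[g](σ[g=8](R)))) → 1
  ρ[c/g](ρ[h/e](γ[g; COUNT(*)→e](π[g](σ[g=8](R))))) → 1

== RESULT ==
c | h
8 | 1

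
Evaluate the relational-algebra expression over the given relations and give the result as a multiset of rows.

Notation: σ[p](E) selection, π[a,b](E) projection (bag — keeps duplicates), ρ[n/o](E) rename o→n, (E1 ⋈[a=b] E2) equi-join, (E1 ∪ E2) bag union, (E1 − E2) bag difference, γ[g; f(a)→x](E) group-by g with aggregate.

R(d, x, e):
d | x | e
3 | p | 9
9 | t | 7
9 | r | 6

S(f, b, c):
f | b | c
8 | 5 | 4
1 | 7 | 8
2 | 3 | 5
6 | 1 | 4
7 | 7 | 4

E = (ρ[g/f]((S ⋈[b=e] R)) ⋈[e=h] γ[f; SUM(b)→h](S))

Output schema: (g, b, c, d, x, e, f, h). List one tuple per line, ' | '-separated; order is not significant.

Per-node cardinality:
  S → 5
  R → 3
  (S ⋈[b=e] R) → 2
  ρ[g/f]((S ⋈[b=e] R)) → 2
  S → 5
  γ[f; SUM(b)→h](S) → 5
  (ρ[g/f]((S ⋈[b=e] R)) ⋈[e=h] γ[f; SUM(b)→h](S)) → 4

== RESULT ==
g | b | c | d | x | e | f | h
1 | 7 | 8 | 9 | t | 7 | 1 | 7
1 | 7 | 8 | 9 | t | 7 | 7 | 7
7 | 7 | 4 | 9 | t | 7 | 1 | 7
7 | 7 | 4 | 9 | t | 7 | 7 | 7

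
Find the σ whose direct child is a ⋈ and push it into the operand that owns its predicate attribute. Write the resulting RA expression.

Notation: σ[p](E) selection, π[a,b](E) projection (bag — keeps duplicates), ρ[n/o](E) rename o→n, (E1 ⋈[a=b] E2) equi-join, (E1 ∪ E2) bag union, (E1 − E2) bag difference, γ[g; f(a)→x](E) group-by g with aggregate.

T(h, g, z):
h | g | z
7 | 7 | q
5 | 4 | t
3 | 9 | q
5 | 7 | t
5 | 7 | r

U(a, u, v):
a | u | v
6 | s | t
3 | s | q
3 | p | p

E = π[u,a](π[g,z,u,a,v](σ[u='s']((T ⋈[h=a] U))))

σ filters on u, owned by the right side.
E' = π[u,a](π[g,z,u,a,v]((T ⋈[h=a] σ[u='s'](U))))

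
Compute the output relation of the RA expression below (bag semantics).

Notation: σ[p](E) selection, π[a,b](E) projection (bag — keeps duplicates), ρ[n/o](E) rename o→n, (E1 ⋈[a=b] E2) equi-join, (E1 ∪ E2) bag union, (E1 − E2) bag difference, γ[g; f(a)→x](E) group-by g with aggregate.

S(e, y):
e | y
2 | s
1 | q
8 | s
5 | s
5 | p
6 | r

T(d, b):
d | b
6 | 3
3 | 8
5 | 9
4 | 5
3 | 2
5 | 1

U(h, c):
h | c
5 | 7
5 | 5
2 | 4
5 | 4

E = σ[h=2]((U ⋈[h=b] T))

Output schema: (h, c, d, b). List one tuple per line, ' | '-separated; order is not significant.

Row counts bottom-up:
  U → 4
  T → 6
  (U ⋈[h=b] T) → 4
  σ[h=2]((U ⋈[h=b] T)) → 1

== RESULT ==
h | c | d | b
2 | 4 | 3 | 2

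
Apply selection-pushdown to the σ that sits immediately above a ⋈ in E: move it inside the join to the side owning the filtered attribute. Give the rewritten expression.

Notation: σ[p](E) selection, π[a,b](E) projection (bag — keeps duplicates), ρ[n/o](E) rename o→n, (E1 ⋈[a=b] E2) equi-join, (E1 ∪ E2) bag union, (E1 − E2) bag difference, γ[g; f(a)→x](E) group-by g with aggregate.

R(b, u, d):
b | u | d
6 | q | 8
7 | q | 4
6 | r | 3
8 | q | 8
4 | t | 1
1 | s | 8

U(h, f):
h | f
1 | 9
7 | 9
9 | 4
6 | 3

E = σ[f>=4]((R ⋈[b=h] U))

σ filters on f, owned by the right side.
E' = (R ⋈[b=h] σ[f>=4](U))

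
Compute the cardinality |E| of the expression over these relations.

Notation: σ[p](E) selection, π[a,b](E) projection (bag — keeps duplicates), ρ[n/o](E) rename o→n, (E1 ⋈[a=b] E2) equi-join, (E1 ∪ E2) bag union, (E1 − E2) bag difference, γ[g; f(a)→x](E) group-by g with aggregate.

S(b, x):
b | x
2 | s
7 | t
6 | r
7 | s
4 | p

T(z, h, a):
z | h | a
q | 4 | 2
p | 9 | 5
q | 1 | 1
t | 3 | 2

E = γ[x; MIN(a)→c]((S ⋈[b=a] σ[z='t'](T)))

Stepwise |·|:
  S → 5
  T → 4
  σ[z='t'](T) → 1
  (S ⋈[b=a] σ[z='t'](T)) → 1
  γ[x; MIN(a)→c]((S ⋈[b=a] σ[z='t'](T))) → 1

|E| = 1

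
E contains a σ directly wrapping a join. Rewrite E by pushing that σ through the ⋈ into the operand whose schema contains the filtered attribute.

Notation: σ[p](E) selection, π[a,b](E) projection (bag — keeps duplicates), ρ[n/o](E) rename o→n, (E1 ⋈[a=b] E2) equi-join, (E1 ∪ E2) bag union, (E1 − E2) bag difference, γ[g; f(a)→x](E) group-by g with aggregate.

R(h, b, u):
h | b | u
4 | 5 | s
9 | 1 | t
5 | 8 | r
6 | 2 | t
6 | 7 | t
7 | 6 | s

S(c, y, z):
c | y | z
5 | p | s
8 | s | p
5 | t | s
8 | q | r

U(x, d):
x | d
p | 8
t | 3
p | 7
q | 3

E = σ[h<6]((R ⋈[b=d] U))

σ filters on h, owned by the left side.
E' = (σ[h<6](R) ⋈[b=d] U)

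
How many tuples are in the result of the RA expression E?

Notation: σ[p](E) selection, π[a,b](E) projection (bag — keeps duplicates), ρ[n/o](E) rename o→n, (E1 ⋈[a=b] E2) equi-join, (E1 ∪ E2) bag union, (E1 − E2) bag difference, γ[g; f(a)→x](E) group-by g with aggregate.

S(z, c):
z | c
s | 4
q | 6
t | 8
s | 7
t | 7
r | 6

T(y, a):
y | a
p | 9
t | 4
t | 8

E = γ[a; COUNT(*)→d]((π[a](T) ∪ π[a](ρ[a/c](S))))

Per-node cardinality:
  T → 3
  π[a](T) → 3
  S → 6
  ρ[a/c](S) → 6
  π[a](ρ[a/c](S)) → 6
  (π[a](T) ∪ π[a](ρ[a/c](S))) → 9
  γ[a; COUNT(*)→d]((π[a](T) ∪ π[a](ρ[a/c](S)))) → 5

|E| = 5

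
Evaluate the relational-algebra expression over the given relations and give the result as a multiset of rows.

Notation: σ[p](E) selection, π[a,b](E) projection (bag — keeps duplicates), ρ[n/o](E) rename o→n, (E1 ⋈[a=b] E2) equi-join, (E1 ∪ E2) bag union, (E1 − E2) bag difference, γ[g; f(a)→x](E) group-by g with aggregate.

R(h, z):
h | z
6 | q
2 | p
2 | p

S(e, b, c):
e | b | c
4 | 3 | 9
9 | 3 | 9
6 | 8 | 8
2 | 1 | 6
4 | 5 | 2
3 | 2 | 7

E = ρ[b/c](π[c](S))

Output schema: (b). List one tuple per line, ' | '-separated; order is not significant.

Per-node cardinality:
  S → 6
  π[c](S) → 6
  ρ[b/c](π[c](S)) → 6

== RESULT ==
b
2
6
7
8
9
9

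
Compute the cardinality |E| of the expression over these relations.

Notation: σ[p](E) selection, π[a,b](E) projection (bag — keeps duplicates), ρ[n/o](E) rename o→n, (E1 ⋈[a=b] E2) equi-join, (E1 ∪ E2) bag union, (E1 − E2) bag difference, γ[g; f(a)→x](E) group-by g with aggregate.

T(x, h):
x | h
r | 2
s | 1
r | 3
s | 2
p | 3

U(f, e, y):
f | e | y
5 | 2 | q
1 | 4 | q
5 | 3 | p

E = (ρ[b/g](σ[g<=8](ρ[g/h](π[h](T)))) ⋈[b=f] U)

Per-node cardinality:
  T → 5
  π[h](T) → 5
  ρ[g/h](π[h](T)) → 5
  σ[g<=8](ρ[g/h](π[h](T))) → 5
  ρ[b/g](σ[g<=8](ρ[g/h](π[h](T)))) → 5
  U → 3
  (ρ[b/g](σ[g<=8](ρ[g/h](π[h](T)))) ⋈[b=f] U) → 1

|E| = 1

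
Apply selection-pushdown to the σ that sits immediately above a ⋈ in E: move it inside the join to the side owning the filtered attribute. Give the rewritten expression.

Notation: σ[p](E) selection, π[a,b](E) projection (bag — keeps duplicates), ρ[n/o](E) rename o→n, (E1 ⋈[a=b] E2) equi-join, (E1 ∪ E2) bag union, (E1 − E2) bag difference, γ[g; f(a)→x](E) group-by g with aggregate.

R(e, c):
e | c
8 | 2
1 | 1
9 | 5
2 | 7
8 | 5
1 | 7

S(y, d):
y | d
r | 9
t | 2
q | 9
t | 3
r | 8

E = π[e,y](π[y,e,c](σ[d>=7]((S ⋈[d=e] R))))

σ filters on d, owned by the left side.
E' = π[e,y](π[y,e,c]((σ[d>=7](S) ⋈[d=e] R)))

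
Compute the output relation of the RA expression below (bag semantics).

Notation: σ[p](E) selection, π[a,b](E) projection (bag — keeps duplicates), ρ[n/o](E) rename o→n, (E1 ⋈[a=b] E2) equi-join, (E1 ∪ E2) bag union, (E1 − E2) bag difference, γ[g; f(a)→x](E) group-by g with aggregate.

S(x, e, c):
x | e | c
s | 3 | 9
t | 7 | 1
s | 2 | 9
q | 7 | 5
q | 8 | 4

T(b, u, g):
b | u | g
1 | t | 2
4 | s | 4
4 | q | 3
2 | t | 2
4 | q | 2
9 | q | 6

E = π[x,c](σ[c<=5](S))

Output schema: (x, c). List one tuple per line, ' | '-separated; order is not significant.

Row counts bottom-up:
  S → 5
  σ[c<=5](S) → 3
  π[x,c](σ[c<=5](S)) → 3

== RESULT ==
x | c
q | 4
q | 5
t | 1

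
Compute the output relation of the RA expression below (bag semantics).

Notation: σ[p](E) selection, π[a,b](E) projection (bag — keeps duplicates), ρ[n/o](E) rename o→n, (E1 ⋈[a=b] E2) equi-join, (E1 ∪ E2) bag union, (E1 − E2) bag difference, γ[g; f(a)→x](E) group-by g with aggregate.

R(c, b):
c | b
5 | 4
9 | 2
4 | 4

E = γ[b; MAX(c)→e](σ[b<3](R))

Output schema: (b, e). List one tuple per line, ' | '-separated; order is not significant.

Subexpression sizes:
  R → 3
  σ[b<3](R) → 1
  γ[b; MAX(c)→e](σ[b<3](R)) → 1

== RESULT ==
b | e
2 | 9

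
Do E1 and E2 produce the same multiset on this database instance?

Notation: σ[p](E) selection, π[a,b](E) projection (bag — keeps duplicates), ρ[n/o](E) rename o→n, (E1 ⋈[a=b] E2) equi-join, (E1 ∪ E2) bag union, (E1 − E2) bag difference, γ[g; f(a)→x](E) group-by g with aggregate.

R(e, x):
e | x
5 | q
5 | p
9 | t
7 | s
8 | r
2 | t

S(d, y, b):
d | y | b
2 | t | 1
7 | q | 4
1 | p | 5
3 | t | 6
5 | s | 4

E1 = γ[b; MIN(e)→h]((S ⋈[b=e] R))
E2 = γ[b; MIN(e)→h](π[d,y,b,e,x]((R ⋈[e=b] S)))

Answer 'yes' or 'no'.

E1 per-node cardinality:
  S → 5
  R → 6
  (S ⋈[b=e] R) → 2
  γ[b; MIN(e)→h]((S ⋈[b=e] R)) → 1
E2 per-node cardinality:
  R → 6
  S → 5
  (R ⋈[e=b] S) → 2
  π[d,y,b,e,x]((R ⋈[e=b] S)) → 2
  γ[b; MIN(e)→h](π[d,y,b,e,x]((R ⋈[e=b] S))) → 1

E1 and E2 produce the same multiset:
b | h
5 | 5

yes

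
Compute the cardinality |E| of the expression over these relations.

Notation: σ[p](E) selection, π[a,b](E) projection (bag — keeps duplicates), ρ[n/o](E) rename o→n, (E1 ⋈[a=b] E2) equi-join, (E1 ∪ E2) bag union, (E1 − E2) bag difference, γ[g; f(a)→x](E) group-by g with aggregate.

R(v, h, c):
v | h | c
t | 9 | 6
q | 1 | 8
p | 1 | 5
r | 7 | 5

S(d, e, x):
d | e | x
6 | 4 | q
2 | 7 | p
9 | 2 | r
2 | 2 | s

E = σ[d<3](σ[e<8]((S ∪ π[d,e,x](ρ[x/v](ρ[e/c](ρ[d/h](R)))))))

Subexpression sizes:
  S → 4
  R → 4
  ρ[d/h](R) → 4
  ρ[e/c](ρ[d/h](R)) → 4
  ρ[x/v](ρ[e/c](ρ[d/h](R))) → 4
  π[d,e,x](ρ[x/v](ρ[e/c](ρ[d/h](R)))) → 4
  (S ∪ π[d,e,x](ρ[x/v](ρ[e/c](ρ[d/h](R))))) → 8
  σ[e<8]((S ∪ π[d,e,x](ρ[x/v](ρ[e/c](ρ[d/h](R)))))) → 7
  σ[d<3](σ[e<8]((S ∪ π[d,e,x](ρ[x/v](ρ[e/c](ρ[d/h](R))))))) → 3

|E| = 3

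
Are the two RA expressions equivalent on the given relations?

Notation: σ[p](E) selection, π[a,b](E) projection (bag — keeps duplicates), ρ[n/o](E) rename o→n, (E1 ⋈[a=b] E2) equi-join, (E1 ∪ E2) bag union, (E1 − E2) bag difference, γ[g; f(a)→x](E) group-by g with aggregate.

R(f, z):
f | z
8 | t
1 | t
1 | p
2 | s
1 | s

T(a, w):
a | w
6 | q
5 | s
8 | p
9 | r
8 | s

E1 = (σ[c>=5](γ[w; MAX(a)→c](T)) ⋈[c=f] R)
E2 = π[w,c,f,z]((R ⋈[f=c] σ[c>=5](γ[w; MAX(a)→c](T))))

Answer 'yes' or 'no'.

E1 subexpression sizes:
  T → 5
  γ[w; MAX(a)→c](T) → 4
  σ[c>=5](γ[w; MAX(a)→c](T)) → 4
  R → 5
  (σ[c>=5](γ[w; MAX(a)→c](T)) ⋈[c=f] R) → 2
E2 subexpression sizes:
  R → 5
  T → 5
  γ[w; MAX(a)→c](T) → 4
  σ[c>=5](γ[w; MAX(a)→c](T)) → 4
  (R ⋈[f=c] σ[c>=5](γ[w; MAX(a)→c](T))) → 2
  π[w,c,f,z]((R ⋈[f=c] σ[c>=5](γ[w; MAX(a)→c](T)))) → 2

E1 and E2 produce the same multiset:
w | c | f | z
p | 8 | 8 | t
s | 8 | 8 | t

yes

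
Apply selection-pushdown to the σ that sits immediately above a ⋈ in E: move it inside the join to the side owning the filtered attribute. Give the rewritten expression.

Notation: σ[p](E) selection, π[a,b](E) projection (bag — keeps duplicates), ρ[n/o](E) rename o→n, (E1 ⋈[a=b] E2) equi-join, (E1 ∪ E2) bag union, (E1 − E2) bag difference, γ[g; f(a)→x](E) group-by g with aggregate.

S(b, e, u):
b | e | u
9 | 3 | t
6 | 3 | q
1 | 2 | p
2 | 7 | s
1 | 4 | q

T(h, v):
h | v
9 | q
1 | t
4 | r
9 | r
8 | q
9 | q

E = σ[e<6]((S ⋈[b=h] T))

σ filters on e, owned by the left side.
E' = (σ[e<6](S) ⋈[b=h] T)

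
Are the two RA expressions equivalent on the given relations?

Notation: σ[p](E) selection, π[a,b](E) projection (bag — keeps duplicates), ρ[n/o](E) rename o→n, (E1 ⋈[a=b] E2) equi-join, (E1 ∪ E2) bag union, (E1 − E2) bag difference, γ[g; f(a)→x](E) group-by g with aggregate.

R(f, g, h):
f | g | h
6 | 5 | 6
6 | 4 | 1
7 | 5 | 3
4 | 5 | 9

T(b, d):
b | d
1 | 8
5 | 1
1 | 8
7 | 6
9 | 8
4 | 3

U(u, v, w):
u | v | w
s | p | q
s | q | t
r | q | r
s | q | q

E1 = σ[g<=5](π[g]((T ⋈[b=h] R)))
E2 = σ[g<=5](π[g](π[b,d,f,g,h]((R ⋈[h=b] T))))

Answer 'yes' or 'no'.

E1 subexpression sizes:
  T → 6
  R → 4
  (T ⋈[b=h] R) → 3
  π[g]((T ⋈[b=h] R)) → 3
  σ[g<=5](π[g]((T ⋈[b=h] R))) → 3
E2 subexpression sizes:
  R → 4
  T → 6
  (R ⋈[h=b] T) → 3
  π[b,d,f,g,h]((R ⋈[h=b] T)) → 3
  π[g](π[b,d,f,g,h]((R ⋈[h=b] T))) → 3
  σ[g<=5](π[g](π[b,d,f,g,h]((R ⋈[h=b] T)))) → 3

E1 and E2 produce the same multiset:
g
4
4
5

yes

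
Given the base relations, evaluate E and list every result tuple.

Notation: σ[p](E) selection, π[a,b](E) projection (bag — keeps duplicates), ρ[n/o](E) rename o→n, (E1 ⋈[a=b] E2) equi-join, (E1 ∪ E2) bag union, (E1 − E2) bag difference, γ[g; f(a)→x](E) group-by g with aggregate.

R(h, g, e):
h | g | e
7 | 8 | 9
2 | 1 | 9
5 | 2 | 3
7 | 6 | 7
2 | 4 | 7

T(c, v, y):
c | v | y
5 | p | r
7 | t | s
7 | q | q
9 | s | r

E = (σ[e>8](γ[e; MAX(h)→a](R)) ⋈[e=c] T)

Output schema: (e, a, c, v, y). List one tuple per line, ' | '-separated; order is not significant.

Subexpression sizes:
  R → 5
  γ[e; MAX(h)→a](R) → 3
  σ[e>8](γ[e; MAX(h)→a](R)) → 1
  T → 4
  (σ[e>8](γ[e; MAX(h)→a](R)) ⋈[e=c] T) → 1

== RESULT ==
e | a | c | v | y
9 | 7 | 9 | s | r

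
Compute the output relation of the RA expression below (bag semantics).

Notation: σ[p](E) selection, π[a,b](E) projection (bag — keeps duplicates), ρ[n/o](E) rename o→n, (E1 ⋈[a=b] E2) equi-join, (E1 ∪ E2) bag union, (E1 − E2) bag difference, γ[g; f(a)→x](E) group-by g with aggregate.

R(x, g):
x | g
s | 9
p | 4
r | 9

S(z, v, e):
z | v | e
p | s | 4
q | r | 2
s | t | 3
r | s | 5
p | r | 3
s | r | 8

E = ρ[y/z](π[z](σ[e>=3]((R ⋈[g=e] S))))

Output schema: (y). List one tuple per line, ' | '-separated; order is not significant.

Subexpression sizes:
  R → 3
  S → 6
  (R ⋈[g=e] S) → 1
  σ[e>=3]((R ⋈[g=e] S)) → 1
  π[z](σ[e>=3]((R ⋈[g=e] S))) → 1
  ρ[y/z](π[z](σ[e>=3]((R ⋈[g=e] S)))) → 1

== RESULT ==
y
p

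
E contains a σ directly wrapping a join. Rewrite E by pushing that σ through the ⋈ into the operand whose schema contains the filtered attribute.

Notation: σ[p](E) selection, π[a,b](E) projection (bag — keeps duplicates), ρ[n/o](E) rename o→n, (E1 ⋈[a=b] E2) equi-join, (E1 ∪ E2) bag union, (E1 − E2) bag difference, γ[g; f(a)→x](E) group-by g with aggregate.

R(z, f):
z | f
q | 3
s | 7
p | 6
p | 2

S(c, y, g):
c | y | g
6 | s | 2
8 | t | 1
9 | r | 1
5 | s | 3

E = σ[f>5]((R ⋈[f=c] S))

σ filters on f, owned by the left side.
E' = (σ[f>5](R) ⋈[f=c] S)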